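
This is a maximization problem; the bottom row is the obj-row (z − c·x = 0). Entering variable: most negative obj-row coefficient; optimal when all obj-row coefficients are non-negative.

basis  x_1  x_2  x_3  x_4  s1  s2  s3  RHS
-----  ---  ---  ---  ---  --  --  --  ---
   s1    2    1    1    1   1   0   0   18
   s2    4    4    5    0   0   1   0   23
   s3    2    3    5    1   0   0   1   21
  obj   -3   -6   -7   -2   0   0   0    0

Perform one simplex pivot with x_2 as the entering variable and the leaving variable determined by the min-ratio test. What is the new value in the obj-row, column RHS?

Ratio test on column x_2 — row 1: 18/1 = 18; row 2: 23/4 = 23/4; row 3: 21/3 = 7. Minimum is 23/4 at row 2 (s2 leaves); pivot element 4.
Divide row 2 by 4; eliminate column x_2 from the other rows.
obj-row update in column RHS: 0 − (-6)·(23/4) = 69/2.

69/2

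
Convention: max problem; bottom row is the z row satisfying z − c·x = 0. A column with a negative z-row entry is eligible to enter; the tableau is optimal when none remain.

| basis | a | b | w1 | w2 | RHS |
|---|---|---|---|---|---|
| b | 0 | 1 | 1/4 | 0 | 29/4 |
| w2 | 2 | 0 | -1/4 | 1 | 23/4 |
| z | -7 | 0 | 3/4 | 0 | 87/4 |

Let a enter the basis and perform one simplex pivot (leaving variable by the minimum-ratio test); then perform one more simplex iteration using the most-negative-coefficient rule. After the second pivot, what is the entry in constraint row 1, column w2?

Ratio test on column a — row 1: entry 0 ≤ 0; row 2: (23/4)/2 = 23/8. Minimum is 23/8 at row 2 (w2 leaves); pivot element 2.
Divide row 2 by 2; eliminate column a from the other rows.
Second iteration: most negative z-row entry is -1/8 in column w1, so w1 enters.
Ratio test on column w1 — row 1: (29/4)/(1/4) = 29; row 2: entry -1/8 ≤ 0. Minimum is 29 at row 1 (b leaves); pivot element 1/4.
Divide row 1 by 1/4; eliminate column w1 from the other rows.
After both pivots, the entry at constraint row 1, column w2 is 0.

0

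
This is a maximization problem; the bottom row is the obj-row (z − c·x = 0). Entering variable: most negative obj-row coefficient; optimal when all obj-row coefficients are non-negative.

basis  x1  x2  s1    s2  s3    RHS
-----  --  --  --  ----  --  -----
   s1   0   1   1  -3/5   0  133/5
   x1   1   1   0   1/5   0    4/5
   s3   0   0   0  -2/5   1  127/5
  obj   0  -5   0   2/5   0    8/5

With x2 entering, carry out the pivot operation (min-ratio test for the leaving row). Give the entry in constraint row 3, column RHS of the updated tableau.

Ratio test on column x2 — row 1: (133/5)/1 = 133/5; row 2: (4/5)/1 = 4/5; row 3: entry 0 ≤ 0. Minimum is 4/5 at row 2 (x1 leaves); pivot element 1.
Divide row 2 by 1; eliminate column x2 from the other rows.
Row 3 update in column RHS: 127/5 − 0·(4/5) = 127/5.

127/5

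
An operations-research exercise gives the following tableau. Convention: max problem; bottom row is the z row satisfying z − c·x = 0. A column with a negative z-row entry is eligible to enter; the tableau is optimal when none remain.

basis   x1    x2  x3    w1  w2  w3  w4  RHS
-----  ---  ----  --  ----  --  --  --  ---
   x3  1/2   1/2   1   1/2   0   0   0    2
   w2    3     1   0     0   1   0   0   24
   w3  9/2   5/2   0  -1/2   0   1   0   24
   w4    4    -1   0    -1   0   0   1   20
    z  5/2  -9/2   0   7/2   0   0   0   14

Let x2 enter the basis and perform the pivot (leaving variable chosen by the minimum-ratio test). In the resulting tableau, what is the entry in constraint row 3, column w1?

Ratio test on column x2 — row 1: 2/(1/2) = 4; row 2: 24/1 = 24; row 3: 24/(5/2) = 48/5; row 4: entry -1 ≤ 0. Minimum is 4 at row 1 (x3 leaves); pivot element 1/2.
Divide row 1 by 1/2; eliminate column x2 from the other rows.
Row 3 update in column w1: -1/2 − (5/2)·1 = -3.

-3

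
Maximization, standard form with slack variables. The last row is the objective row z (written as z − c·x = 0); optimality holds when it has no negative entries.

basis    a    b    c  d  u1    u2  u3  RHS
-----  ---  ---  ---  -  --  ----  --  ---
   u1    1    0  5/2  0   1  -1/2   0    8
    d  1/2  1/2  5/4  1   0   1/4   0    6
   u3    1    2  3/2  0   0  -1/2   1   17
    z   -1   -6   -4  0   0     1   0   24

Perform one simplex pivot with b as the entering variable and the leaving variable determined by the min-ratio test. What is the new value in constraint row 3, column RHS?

17/2

Ratio test on column b — row 1: entry 0 ≤ 0; row 2: 6/(1/2) = 12; row 3: 17/2 = 17/2. Minimum is 17/2 at row 3 (u3 leaves); pivot element 2.
Divide row 3 by 2; eliminate column b from the other rows.
In the new row 3, the RHS entry is the old entry divided by the pivot: 17/2 = 17/2.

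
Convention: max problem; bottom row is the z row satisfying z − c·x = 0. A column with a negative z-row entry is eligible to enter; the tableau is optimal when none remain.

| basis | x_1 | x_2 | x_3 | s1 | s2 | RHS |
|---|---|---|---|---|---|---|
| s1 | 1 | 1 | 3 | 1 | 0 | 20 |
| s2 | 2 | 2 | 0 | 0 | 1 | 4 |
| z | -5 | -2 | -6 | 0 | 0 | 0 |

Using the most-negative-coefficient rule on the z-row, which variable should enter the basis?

x_3

Negative z-row entries: x_1: -5, x_2: -2, x_3: -6.
The most negative is -6 in column x_3, so x_3 enters.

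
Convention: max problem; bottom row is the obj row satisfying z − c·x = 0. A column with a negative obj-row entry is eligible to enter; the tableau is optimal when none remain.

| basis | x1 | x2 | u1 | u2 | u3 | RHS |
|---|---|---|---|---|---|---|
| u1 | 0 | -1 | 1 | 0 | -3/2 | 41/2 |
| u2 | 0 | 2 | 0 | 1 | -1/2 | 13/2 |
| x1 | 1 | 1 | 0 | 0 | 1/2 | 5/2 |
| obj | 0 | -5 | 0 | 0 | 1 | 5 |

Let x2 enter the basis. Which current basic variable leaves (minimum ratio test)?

x1

Column x2 entries and ratios — u1: -1 ≤ 0, skip; u2: (13/2)/2 = 13/4; x1: (5/2)/1 = 5/2.
Smallest ratio is 5/2 in the row of x1, so x1 leaves.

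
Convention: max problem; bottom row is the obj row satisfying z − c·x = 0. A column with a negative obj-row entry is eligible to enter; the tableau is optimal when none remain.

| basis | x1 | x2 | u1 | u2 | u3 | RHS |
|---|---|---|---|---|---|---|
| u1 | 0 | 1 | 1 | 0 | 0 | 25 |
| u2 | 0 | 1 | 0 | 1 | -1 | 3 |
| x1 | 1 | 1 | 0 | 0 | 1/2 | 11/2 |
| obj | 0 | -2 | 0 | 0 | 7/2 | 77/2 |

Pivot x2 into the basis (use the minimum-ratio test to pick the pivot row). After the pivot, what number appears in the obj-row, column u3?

Ratio test on column x2 — row 1: 25/1 = 25; row 2: 3/1 = 3; row 3: (11/2)/1 = 11/2. Minimum is 3 at row 2 (u2 leaves); pivot element 1.
Divide row 2 by 1; eliminate column x2 from the other rows.
obj-row update in column u3: 7/2 − (-2)·(-1) = 3/2.

3/2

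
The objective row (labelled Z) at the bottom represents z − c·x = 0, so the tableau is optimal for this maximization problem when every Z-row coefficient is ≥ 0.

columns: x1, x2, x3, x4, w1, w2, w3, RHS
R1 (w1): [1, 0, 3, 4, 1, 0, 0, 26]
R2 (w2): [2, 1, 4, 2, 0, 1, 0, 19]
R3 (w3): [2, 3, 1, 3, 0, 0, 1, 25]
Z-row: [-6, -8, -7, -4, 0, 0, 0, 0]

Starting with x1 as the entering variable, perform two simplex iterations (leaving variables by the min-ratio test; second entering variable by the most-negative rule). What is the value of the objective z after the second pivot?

Ratio test on column x1 — row 1: 26/1 = 26; row 2: 19/2 = 19/2; row 3: 25/2 = 25/2. Minimum is 19/2 at row 2 (w2 leaves); pivot element 2.
Pivot on row 2; the Z-row RHS becomes 0 − (-6)·(19/2) = 57.
Next entering variable (most negative Z-row entry -5): x2.
Ratio test on column x2 — row 1: entry -1/2 ≤ 0; row 2: (19/2)/(1/2) = 19; row 3: 6/2 = 3. Minimum is 3 at row 3 (w3 leaves); pivot element 2.
After the second pivot the Z-row RHS is 57 − (-5)·3 = 72.

72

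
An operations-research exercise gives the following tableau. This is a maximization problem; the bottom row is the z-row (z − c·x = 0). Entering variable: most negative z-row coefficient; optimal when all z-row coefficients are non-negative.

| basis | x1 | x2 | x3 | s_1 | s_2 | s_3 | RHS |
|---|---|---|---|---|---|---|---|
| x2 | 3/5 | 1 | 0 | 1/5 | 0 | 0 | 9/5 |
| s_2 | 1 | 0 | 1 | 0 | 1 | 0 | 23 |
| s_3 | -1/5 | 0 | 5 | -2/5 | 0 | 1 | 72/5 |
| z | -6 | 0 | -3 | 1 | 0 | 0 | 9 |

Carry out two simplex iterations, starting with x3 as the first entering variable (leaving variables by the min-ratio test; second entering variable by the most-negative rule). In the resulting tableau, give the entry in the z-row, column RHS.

Ratio test on column x3 — row 1: entry 0 ≤ 0; row 2: 23/1 = 23; row 3: (72/5)/5 = 72/25. Minimum is 72/25 at row 3 (s_3 leaves); pivot element 5.
Divide row 3 by 5; eliminate column x3 from the other rows.
Second iteration: most negative z-row entry is -153/25 in column x1, so x1 enters.
Ratio test on column x1 — row 1: (9/5)/(3/5) = 3; row 2: (503/25)/(26/25) = 503/26; row 3: entry -1/25 ≤ 0. Minimum is 3 at row 1 (x2 leaves); pivot element 3/5.
Divide row 1 by 3/5; eliminate column x1 from the other rows.
After both pivots, the entry at the z-row, column RHS is 36.

36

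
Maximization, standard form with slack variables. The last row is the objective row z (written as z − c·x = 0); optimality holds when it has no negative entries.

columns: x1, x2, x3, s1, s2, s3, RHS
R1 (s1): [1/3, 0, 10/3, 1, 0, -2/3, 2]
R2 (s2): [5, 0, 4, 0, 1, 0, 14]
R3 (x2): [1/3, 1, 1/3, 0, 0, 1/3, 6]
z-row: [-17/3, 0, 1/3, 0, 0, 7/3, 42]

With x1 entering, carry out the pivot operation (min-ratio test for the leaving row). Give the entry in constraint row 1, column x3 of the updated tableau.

46/15

Ratio test on column x1 — row 1: 2/(1/3) = 6; row 2: 14/5 = 14/5; row 3: 6/(1/3) = 18. Minimum is 14/5 at row 2 (s2 leaves); pivot element 5.
Divide row 2 by 5; eliminate column x1 from the other rows.
Row 1 update in column x3: 10/3 − (1/3)·(4/5) = 46/15.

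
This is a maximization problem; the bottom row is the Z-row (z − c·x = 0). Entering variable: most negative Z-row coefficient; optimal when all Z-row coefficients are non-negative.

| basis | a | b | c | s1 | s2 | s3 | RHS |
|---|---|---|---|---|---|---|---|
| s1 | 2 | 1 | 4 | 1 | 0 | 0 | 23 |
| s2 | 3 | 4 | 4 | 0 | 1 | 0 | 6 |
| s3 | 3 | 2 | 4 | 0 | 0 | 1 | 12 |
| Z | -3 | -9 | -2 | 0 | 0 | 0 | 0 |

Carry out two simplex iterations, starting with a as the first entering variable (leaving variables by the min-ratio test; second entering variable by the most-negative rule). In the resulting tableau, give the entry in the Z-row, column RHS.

Ratio test on column a — row 1: 23/2 = 23/2; row 2: 6/3 = 2; row 3: 12/3 = 4. Minimum is 2 at row 2 (s2 leaves); pivot element 3.
Divide row 2 by 3; eliminate column a from the other rows.
Second iteration: most negative Z-row entry is -5 in column b, so b enters.
Ratio test on column b — row 1: entry -5/3 ≤ 0; row 2: 2/(4/3) = 3/2; row 3: entry -2 ≤ 0. Minimum is 3/2 at row 2 (a leaves); pivot element 4/3.
Divide row 2 by 4/3; eliminate column b from the other rows.
After both pivots, the entry at the Z-row, column RHS is 27/2.

27/2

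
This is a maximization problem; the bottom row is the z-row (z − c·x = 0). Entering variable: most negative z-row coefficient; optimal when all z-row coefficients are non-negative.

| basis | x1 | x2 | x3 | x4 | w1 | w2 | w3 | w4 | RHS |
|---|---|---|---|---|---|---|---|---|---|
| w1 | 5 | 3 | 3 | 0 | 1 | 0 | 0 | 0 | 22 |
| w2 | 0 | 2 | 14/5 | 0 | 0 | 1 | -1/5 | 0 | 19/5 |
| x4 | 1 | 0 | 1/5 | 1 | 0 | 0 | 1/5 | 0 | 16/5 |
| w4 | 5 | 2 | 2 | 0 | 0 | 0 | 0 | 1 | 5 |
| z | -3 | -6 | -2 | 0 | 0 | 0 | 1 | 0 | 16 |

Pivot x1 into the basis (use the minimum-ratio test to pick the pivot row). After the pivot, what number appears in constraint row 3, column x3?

Ratio test on column x1 — row 1: 22/5 = 22/5; row 2: entry 0 ≤ 0; row 3: (16/5)/1 = 16/5; row 4: 5/5 = 1. Minimum is 1 at row 4 (w4 leaves); pivot element 5.
Divide row 4 by 5; eliminate column x1 from the other rows.
Row 3 update in column x3: 1/5 − 1·(2/5) = -1/5.

-1/5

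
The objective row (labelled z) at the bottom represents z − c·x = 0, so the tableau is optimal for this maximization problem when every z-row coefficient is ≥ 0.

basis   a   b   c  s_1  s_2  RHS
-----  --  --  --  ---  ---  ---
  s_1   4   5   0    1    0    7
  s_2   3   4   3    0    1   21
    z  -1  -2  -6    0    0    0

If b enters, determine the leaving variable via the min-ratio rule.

Column b entries and ratios — s_1: 7/5 = 7/5; s_2: 21/4 = 21/4.
Smallest ratio is 7/5 in the row of s_1, so s_1 leaves.

s_1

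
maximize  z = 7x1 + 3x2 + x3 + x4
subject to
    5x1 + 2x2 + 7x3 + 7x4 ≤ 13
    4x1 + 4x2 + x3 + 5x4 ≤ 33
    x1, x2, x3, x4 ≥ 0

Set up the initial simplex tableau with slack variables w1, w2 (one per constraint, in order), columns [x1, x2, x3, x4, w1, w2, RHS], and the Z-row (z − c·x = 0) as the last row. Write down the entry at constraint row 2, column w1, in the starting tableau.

Slack w1 belongs to constraint 1; its column is the unit vector e_1, so the entry in row 2 is 0.

0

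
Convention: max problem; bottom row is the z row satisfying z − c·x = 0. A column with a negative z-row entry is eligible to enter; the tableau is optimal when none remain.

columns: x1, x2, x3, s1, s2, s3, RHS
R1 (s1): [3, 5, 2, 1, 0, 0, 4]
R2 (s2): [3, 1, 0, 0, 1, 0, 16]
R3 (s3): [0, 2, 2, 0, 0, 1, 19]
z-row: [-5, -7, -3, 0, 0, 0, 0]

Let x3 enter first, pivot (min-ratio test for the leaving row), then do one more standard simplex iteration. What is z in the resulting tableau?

20/3

Ratio test on column x3 — row 1: 4/2 = 2; row 2: entry 0 ≤ 0; row 3: 19/2 = 19/2. Minimum is 2 at row 1 (s1 leaves); pivot element 2.
Pivot on row 1; the z-row RHS becomes 0 − (-3)·2 = 6.
Next entering variable (most negative z-row entry -1/2): x1.
Ratio test on column x1 — row 1: 2/(3/2) = 4/3; row 2: 16/3 = 16/3; row 3: entry -3 ≤ 0. Minimum is 4/3 at row 1 (x3 leaves); pivot element 3/2.
After the second pivot the z-row RHS is 6 − (-1/2)·(4/3) = 20/3.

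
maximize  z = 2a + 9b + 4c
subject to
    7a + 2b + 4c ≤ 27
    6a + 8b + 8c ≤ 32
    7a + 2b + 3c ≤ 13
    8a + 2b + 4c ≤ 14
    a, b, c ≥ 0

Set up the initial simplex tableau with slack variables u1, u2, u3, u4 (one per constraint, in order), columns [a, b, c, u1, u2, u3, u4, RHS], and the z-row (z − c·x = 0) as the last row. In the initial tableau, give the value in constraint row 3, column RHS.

13

The RHS of constraint 3 is b_3 = 13.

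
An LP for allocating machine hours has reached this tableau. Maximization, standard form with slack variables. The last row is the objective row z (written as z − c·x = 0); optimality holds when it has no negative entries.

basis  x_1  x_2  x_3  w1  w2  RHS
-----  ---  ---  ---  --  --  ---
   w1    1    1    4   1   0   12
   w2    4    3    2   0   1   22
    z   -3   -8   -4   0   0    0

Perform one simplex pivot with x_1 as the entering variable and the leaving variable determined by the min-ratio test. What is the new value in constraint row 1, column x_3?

Ratio test on column x_1 — row 1: 12/1 = 12; row 2: 22/4 = 11/2. Minimum is 11/2 at row 2 (w2 leaves); pivot element 4.
Divide row 2 by 4; eliminate column x_1 from the other rows.
Row 1 update in column x_3: 4 − 1·(1/2) = 7/2.

7/2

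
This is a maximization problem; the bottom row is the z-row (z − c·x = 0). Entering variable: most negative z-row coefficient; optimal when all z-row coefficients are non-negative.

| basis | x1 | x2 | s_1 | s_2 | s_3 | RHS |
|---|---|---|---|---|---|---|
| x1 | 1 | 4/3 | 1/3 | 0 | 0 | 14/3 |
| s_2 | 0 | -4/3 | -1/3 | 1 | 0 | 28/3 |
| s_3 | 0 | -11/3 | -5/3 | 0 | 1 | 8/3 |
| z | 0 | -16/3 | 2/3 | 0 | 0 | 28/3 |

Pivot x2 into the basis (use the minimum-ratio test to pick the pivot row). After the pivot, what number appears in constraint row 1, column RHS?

7/2

Ratio test on column x2 — row 1: (14/3)/(4/3) = 7/2; row 2: entry -4/3 ≤ 0; row 3: entry -11/3 ≤ 0. Minimum is 7/2 at row 1 (x1 leaves); pivot element 4/3.
Divide row 1 by 4/3; eliminate column x2 from the other rows.
In the new row 1, the RHS entry is the old entry divided by the pivot: (14/3)/(4/3) = 7/2.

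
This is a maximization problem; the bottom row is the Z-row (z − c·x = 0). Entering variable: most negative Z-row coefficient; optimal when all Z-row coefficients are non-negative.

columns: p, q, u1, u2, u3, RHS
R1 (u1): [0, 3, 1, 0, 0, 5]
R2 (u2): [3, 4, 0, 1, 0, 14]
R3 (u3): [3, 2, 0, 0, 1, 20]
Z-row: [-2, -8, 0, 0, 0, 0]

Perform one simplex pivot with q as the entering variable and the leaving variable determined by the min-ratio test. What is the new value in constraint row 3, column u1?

Ratio test on column q — row 1: 5/3 = 5/3; row 2: 14/4 = 7/2; row 3: 20/2 = 10. Minimum is 5/3 at row 1 (u1 leaves); pivot element 3.
Divide row 1 by 3; eliminate column q from the other rows.
Row 3 update in column u1: 0 − 2·(1/3) = -2/3.

-2/3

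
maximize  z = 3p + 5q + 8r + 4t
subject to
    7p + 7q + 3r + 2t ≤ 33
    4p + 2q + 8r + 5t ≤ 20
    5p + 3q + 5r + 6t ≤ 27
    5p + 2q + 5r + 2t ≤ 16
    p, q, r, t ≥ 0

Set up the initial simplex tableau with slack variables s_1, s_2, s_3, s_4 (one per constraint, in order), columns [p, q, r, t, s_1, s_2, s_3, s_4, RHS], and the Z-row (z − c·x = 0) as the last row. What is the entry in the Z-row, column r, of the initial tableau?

The Z-row carries the negated objective coefficients: the r entry is -8.

-8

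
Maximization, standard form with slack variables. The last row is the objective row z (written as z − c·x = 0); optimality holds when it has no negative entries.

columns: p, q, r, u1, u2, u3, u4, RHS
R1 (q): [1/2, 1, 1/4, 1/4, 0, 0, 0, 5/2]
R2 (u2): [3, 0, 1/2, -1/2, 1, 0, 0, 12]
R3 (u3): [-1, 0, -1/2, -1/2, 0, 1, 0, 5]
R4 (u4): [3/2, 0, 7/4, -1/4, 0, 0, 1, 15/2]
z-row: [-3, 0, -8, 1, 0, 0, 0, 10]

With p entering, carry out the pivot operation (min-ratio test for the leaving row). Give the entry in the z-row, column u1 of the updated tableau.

Ratio test on column p — row 1: (5/2)/(1/2) = 5; row 2: 12/3 = 4; row 3: entry -1 ≤ 0; row 4: (15/2)/(3/2) = 5. Minimum is 4 at row 2 (u2 leaves); pivot element 3.
Divide row 2 by 3; eliminate column p from the other rows.
z-row update in column u1: 1 − (-3)·(-1/6) = 1/2.

1/2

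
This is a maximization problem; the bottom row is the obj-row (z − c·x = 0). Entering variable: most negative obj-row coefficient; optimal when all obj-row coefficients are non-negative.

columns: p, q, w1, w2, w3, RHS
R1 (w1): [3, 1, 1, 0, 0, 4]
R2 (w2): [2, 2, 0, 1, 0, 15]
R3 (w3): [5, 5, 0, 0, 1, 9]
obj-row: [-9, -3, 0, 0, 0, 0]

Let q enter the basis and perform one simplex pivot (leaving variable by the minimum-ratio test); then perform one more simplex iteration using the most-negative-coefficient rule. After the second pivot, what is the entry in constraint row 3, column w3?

3/10

Ratio test on column q — row 1: 4/1 = 4; row 2: 15/2 = 15/2; row 3: 9/5 = 9/5. Minimum is 9/5 at row 3 (w3 leaves); pivot element 5.
Divide row 3 by 5; eliminate column q from the other rows.
Second iteration: most negative obj-row entry is -6 in column p, so p enters.
Ratio test on column p — row 1: (11/5)/2 = 11/10; row 2: entry 0 ≤ 0; row 3: (9/5)/1 = 9/5. Minimum is 11/10 at row 1 (w1 leaves); pivot element 2.
Divide row 1 by 2; eliminate column p from the other rows.
After both pivots, the entry at constraint row 3, column w3 is 3/10.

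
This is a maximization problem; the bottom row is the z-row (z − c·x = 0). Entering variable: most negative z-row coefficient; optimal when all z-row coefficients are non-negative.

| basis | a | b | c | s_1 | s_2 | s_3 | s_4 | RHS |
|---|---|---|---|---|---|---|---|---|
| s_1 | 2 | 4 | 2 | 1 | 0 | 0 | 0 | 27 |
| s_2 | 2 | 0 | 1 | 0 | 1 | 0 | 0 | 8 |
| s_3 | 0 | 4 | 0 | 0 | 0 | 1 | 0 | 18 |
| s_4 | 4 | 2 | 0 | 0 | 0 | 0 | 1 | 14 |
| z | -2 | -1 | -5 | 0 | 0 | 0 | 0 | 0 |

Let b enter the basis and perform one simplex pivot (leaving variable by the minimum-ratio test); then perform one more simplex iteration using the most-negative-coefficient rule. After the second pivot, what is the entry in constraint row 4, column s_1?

0

Ratio test on column b — row 1: 27/4 = 27/4; row 2: entry 0 ≤ 0; row 3: 18/4 = 9/2; row 4: 14/2 = 7. Minimum is 9/2 at row 3 (s_3 leaves); pivot element 4.
Divide row 3 by 4; eliminate column b from the other rows.
Second iteration: most negative z-row entry is -5 in column c, so c enters.
Ratio test on column c — row 1: 9/2 = 9/2; row 2: 8/1 = 8; row 3: entry 0 ≤ 0; row 4: entry 0 ≤ 0. Minimum is 9/2 at row 1 (s_1 leaves); pivot element 2.
Divide row 1 by 2; eliminate column c from the other rows.
After both pivots, the entry at constraint row 4, column s_1 is 0.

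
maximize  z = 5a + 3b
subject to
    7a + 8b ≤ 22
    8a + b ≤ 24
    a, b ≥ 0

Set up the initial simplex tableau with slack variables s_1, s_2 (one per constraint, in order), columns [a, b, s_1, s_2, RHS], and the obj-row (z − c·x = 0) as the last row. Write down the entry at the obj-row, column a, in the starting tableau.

-5

The obj-row carries the negated objective coefficients: the a entry is -5.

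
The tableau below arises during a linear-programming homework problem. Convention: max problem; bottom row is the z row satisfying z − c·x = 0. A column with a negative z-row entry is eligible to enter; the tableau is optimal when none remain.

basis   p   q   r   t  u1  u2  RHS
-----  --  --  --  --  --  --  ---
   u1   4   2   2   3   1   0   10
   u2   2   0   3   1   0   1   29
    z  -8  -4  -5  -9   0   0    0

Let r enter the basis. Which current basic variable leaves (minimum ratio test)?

u1

Column r entries and ratios — u1: 10/2 = 5; u2: 29/3 = 29/3.
Smallest ratio is 5 in the row of u1, so u1 leaves.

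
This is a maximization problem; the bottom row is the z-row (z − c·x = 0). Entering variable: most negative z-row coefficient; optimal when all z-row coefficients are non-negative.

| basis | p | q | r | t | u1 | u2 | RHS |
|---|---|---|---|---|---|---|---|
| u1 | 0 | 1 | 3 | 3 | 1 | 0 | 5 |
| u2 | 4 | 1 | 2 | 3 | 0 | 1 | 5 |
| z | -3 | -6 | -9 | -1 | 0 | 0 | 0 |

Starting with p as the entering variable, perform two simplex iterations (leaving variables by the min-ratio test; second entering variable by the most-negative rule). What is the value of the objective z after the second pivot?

65/4

Ratio test on column p — row 1: entry 0 ≤ 0; row 2: 5/4 = 5/4. Minimum is 5/4 at row 2 (u2 leaves); pivot element 4.
Pivot on row 2; the z-row RHS becomes 0 − (-3)·(5/4) = 15/4.
Next entering variable (most negative z-row entry -15/2): r.
Ratio test on column r — row 1: 5/3 = 5/3; row 2: (5/4)/(1/2) = 5/2. Minimum is 5/3 at row 1 (u1 leaves); pivot element 3.
After the second pivot the z-row RHS is 15/4 − (-15/2)·(5/3) = 65/4.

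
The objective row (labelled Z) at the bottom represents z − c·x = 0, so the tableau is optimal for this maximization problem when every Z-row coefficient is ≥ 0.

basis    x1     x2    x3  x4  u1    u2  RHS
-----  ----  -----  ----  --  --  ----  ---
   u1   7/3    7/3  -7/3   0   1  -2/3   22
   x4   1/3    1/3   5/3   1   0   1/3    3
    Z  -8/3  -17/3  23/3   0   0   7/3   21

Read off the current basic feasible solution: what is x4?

3

x4 is basic (row 2); its value is the RHS of that row, 3.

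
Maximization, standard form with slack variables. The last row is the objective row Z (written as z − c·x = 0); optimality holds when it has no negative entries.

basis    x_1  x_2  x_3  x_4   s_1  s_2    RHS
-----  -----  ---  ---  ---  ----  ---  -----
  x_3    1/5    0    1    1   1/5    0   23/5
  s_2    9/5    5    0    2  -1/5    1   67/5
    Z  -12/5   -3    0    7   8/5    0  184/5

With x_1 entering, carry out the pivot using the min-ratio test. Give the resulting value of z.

164/3

Ratio test on column x_1 — row 1: (23/5)/(1/5) = 23; row 2: (67/5)/(9/5) = 67/9. Minimum is 67/9 at row 2 (s_2 leaves); pivot element 9/5.
Pivot on row 2; the Z-row RHS becomes 184/5 − (-12/5)·(67/9) = 164/3.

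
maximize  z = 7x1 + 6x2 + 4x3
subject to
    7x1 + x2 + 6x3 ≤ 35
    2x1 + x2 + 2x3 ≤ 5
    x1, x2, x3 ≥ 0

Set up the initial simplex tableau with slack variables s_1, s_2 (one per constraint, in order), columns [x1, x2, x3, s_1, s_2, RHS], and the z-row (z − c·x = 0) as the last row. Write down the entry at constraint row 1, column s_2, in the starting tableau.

0

Slack s_2 belongs to constraint 2; its column is the unit vector e_2, so the entry in row 1 is 0.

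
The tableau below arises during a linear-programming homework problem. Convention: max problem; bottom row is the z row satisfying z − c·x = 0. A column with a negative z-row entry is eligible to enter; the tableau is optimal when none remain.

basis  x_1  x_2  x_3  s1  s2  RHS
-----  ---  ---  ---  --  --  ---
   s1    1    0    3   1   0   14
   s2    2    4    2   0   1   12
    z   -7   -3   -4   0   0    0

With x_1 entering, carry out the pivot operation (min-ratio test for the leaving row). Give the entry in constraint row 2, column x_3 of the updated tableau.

1

Ratio test on column x_1 — row 1: 14/1 = 14; row 2: 12/2 = 6. Minimum is 6 at row 2 (s2 leaves); pivot element 2.
Divide row 2 by 2; eliminate column x_1 from the other rows.
In the new row 2, the x_3 entry is the old entry divided by the pivot: 2/2 = 1.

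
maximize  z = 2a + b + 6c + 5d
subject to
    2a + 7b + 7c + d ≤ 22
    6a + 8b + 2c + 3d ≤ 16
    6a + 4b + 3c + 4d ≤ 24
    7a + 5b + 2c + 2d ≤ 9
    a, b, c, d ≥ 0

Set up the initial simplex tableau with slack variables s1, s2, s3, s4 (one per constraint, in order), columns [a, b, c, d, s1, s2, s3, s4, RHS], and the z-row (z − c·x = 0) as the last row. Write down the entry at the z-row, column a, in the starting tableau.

The z-row carries the negated objective coefficients: the a entry is -2.

-2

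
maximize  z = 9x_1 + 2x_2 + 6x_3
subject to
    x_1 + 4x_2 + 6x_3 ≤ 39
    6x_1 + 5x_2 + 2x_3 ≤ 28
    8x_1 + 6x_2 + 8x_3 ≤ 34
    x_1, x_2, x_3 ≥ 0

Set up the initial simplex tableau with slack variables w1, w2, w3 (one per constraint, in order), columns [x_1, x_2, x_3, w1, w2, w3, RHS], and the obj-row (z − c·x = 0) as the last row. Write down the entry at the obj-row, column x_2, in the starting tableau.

The obj-row carries the negated objective coefficients: the x_2 entry is -2.

-2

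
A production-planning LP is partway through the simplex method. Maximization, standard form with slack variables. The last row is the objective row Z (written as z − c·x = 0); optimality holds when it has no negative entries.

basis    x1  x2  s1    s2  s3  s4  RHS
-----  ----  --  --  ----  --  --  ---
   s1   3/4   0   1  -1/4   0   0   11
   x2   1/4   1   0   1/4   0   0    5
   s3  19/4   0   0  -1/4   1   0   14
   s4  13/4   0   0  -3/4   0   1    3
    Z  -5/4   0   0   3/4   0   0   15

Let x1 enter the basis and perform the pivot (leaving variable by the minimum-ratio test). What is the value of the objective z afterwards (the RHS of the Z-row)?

Ratio test on column x1 — row 1: 11/(3/4) = 44/3; row 2: 5/(1/4) = 20; row 3: 14/(19/4) = 56/19; row 4: 3/(13/4) = 12/13. Minimum is 12/13 at row 4 (s4 leaves); pivot element 13/4.
Pivot on row 4; the Z-row RHS becomes 15 − (-5/4)·(12/13) = 210/13.

210/13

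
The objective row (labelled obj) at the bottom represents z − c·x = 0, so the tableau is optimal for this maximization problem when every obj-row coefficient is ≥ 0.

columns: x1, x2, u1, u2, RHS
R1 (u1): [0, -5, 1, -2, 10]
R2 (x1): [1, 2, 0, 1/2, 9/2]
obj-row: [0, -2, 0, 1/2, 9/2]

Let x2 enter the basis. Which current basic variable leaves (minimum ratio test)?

Column x2 entries and ratios — u1: -5 ≤ 0, skip; x1: (9/2)/2 = 9/4.
Smallest ratio is 9/4 in the row of x1, so x1 leaves.

x1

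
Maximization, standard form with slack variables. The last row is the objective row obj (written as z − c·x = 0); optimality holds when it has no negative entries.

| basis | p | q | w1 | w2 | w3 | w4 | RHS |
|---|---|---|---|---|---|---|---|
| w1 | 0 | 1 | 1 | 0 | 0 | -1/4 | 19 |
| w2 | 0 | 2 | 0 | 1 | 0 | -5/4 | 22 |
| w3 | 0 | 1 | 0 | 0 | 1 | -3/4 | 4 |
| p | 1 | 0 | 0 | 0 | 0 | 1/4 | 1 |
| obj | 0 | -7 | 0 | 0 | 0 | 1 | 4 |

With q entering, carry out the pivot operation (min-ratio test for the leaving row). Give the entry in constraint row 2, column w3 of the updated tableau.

Ratio test on column q — row 1: 19/1 = 19; row 2: 22/2 = 11; row 3: 4/1 = 4; row 4: entry 0 ≤ 0. Minimum is 4 at row 3 (w3 leaves); pivot element 1.
Divide row 3 by 1; eliminate column q from the other rows.
Row 2 update in column w3: 0 − 2·1 = -2.

-2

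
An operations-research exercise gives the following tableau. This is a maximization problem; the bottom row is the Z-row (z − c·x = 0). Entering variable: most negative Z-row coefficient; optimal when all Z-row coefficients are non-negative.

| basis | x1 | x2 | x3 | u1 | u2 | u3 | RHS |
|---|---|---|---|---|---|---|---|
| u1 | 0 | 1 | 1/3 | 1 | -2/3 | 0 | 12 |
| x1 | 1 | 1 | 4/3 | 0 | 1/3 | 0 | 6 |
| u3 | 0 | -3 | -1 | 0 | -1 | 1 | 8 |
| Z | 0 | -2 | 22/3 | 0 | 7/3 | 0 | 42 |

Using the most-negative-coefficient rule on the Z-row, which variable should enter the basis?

x2

Negative Z-row entries: x2: -2.
The most negative is -2 in column x2, so x2 enters.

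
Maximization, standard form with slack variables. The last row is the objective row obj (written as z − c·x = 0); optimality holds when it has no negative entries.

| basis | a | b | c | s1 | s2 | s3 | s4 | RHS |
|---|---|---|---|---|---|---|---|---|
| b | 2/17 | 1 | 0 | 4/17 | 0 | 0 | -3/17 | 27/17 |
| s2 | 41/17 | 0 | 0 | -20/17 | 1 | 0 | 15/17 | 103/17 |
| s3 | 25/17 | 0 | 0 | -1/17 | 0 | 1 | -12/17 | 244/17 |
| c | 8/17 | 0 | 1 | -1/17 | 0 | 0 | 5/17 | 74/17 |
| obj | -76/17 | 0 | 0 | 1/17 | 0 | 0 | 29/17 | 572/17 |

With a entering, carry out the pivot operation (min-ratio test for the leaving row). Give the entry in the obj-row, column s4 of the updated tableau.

137/41

Ratio test on column a — row 1: (27/17)/(2/17) = 27/2; row 2: (103/17)/(41/17) = 103/41; row 3: (244/17)/(25/17) = 244/25; row 4: (74/17)/(8/17) = 37/4. Minimum is 103/41 at row 2 (s2 leaves); pivot element 41/17.
Divide row 2 by 41/17; eliminate column a from the other rows.
obj-row update in column s4: 29/17 − (-76/17)·(15/41) = 137/41.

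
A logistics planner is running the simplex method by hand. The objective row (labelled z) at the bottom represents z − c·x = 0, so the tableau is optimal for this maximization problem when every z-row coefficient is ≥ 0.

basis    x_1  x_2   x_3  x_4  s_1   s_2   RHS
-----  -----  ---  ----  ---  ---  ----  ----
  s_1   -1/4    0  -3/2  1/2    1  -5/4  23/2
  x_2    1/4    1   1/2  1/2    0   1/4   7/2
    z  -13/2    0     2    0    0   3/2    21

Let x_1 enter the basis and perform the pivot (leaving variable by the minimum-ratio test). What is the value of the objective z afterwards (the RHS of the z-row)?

112

Ratio test on column x_1 — row 1: entry -1/4 ≤ 0; row 2: (7/2)/(1/4) = 14. Minimum is 14 at row 2 (x_2 leaves); pivot element 1/4.
Pivot on row 2; the z-row RHS becomes 21 − (-13/2)·14 = 112.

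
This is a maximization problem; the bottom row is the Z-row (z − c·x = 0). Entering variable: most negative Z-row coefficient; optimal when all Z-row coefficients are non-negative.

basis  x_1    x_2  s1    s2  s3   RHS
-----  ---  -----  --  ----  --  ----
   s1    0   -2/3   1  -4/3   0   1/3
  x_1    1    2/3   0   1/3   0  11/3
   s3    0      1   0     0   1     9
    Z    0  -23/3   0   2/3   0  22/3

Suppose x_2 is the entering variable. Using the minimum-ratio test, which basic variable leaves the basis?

Column x_2 entries and ratios — s1: -2/3 ≤ 0, skip; x_1: (11/3)/(2/3) = 11/2; s3: 9/1 = 9.
Smallest ratio is 11/2 in the row of x_1, so x_1 leaves.

x_1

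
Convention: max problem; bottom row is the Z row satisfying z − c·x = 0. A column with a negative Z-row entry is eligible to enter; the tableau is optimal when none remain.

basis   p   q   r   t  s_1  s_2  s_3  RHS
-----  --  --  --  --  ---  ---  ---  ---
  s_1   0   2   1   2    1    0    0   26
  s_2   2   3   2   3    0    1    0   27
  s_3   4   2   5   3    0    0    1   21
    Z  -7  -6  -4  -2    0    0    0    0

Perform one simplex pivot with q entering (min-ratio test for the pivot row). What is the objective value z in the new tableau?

54

Ratio test on column q — row 1: 26/2 = 13; row 2: 27/3 = 9; row 3: 21/2 = 21/2. Minimum is 9 at row 2 (s_2 leaves); pivot element 3.
Pivot on row 2; the Z-row RHS becomes 0 − (-6)·9 = 54.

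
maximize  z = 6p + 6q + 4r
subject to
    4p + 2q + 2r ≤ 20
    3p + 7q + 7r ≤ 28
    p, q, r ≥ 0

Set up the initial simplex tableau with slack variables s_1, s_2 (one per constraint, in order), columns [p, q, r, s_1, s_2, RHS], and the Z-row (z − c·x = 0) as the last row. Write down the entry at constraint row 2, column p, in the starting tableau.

3

Constraint 2 has coefficient 3 on p.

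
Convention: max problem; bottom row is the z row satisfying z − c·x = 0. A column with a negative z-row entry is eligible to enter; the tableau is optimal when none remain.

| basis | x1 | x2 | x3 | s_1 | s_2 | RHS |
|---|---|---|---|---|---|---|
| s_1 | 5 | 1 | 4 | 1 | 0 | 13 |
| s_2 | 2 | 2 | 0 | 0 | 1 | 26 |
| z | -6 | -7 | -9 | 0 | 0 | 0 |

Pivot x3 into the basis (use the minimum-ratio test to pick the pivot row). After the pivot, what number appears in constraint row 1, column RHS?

13/4

Ratio test on column x3 — row 1: 13/4 = 13/4; row 2: entry 0 ≤ 0. Minimum is 13/4 at row 1 (s_1 leaves); pivot element 4.
Divide row 1 by 4; eliminate column x3 from the other rows.
In the new row 1, the RHS entry is the old entry divided by the pivot: 13/4 = 13/4.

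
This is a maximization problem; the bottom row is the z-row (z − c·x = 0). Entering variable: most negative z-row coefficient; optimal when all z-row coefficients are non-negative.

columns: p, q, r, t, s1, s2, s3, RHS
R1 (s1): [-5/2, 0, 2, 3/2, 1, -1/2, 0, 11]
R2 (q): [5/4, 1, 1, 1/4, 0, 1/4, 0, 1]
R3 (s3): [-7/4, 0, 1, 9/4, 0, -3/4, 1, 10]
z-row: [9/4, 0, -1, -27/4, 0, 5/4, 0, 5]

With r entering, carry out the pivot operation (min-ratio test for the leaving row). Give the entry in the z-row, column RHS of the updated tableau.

6

Ratio test on column r — row 1: 11/2 = 11/2; row 2: 1/1 = 1; row 3: 10/1 = 10. Minimum is 1 at row 2 (q leaves); pivot element 1.
Divide row 2 by 1; eliminate column r from the other rows.
z-row update in column RHS: 5 − (-1)·1 = 6.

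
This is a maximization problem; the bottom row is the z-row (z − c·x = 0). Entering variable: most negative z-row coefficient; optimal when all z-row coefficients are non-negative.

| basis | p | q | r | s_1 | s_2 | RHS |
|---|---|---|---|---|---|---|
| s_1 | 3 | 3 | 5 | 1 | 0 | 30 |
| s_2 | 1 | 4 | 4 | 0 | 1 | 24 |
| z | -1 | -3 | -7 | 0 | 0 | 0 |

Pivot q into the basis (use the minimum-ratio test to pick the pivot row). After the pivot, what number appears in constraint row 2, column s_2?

1/4

Ratio test on column q — row 1: 30/3 = 10; row 2: 24/4 = 6. Minimum is 6 at row 2 (s_2 leaves); pivot element 4.
Divide row 2 by 4; eliminate column q from the other rows.
In the new row 2, the s_2 entry is the old entry divided by the pivot: 1/4 = 1/4.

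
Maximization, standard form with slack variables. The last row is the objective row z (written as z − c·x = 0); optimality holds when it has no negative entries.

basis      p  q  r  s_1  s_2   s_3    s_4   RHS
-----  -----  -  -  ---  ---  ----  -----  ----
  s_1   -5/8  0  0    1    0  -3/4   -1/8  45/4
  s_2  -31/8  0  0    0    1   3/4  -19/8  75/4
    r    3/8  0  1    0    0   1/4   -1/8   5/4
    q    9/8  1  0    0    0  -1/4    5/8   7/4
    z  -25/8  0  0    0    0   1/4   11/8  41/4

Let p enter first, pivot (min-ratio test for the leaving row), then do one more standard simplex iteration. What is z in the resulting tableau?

16

Ratio test on column p — row 1: entry -5/8 ≤ 0; row 2: entry -31/8 ≤ 0; row 3: (5/4)/(3/8) = 10/3; row 4: (7/4)/(9/8) = 14/9. Minimum is 14/9 at row 4 (q leaves); pivot element 9/8.
Pivot on row 4; the z-row RHS becomes 41/4 − (-25/8)·(14/9) = 136/9.
Next entering variable (most negative z-row entry -4/9): s_3.
Ratio test on column s_3 — row 1: entry -8/9 ≤ 0; row 2: entry -1/9 ≤ 0; row 3: (2/3)/(1/3) = 2; row 4: entry -2/9 ≤ 0. Minimum is 2 at row 3 (r leaves); pivot element 1/3.
After the second pivot the z-row RHS is 136/9 − (-4/9)·2 = 16.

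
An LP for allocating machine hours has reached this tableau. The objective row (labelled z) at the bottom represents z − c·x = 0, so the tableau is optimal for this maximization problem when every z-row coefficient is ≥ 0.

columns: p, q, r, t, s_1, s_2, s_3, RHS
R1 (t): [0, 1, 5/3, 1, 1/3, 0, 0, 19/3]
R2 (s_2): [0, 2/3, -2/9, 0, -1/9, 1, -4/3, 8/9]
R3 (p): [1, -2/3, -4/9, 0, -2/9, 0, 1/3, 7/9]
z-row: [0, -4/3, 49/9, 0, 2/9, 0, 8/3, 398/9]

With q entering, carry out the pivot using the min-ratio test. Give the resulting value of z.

Ratio test on column q — row 1: (19/3)/1 = 19/3; row 2: (8/9)/(2/3) = 4/3; row 3: entry -2/3 ≤ 0. Minimum is 4/3 at row 2 (s_2 leaves); pivot element 2/3.
Pivot on row 2; the z-row RHS becomes 398/9 − (-4/3)·(4/3) = 46.

46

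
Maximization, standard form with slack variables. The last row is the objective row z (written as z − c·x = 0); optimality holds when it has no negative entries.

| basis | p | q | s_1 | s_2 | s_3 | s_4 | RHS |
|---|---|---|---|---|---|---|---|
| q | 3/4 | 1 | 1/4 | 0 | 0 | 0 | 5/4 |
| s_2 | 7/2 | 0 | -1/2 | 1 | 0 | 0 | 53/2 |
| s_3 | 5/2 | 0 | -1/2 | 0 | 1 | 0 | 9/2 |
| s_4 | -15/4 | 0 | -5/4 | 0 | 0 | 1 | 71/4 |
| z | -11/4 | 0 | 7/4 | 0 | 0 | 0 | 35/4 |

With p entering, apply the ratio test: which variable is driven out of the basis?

Column p entries and ratios — q: (5/4)/(3/4) = 5/3; s_2: (53/2)/(7/2) = 53/7; s_3: (9/2)/(5/2) = 9/5; s_4: -15/4 ≤ 0, skip.
Smallest ratio is 5/3 in the row of q, so q leaves.

q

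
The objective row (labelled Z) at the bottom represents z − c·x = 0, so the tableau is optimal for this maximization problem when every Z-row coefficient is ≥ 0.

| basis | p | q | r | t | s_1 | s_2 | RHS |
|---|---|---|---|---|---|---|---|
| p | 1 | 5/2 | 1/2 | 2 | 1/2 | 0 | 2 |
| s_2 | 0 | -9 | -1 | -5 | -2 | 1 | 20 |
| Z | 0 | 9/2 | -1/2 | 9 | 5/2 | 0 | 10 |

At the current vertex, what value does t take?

0

t is not in the basis, so in the current basic feasible solution t = 0.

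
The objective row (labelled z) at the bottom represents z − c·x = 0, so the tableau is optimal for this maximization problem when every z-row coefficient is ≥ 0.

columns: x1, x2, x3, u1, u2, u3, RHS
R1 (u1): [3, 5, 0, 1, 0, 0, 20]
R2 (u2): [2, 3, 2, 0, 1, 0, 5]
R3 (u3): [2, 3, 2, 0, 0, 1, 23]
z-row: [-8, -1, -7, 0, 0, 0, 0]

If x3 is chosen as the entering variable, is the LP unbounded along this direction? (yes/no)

no

Column x3 has positive entries in row(s) 2, 3, so the ratio test bounds it — not unbounded.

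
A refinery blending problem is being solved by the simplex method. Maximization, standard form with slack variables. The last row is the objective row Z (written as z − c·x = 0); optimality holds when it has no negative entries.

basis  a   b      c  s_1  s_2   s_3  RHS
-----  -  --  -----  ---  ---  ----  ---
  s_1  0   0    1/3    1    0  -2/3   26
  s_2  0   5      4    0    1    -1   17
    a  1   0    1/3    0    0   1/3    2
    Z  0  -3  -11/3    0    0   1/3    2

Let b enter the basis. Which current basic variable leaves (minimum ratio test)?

s_2

Column b entries and ratios — s_1: 0 ≤ 0, skip; s_2: 17/5 = 17/5; a: 0 ≤ 0, skip.
Smallest ratio is 17/5 in the row of s_2, so s_2 leaves.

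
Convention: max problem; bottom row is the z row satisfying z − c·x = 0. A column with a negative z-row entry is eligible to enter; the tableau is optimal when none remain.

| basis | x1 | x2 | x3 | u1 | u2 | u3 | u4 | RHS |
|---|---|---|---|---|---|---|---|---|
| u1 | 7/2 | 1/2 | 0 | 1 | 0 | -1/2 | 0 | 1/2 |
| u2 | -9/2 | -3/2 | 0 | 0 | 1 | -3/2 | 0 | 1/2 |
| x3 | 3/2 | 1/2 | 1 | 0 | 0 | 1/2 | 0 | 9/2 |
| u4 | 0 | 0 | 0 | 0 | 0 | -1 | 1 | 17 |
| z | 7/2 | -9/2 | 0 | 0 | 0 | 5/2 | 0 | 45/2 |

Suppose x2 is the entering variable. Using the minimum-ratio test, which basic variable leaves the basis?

Column x2 entries and ratios — u1: (1/2)/(1/2) = 1; u2: -3/2 ≤ 0, skip; x3: (9/2)/(1/2) = 9; u4: 0 ≤ 0, skip.
Smallest ratio is 1 in the row of u1, so u1 leaves.

u1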